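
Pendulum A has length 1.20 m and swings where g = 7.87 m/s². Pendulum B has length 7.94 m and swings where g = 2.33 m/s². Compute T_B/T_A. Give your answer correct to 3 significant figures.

4.73

T = 2π√(L/g), so T_B/T_A = √((L_B/g_B)/(L_A/g_A)) = √((7.94/2.33)/(1.20/7.87)) = 4.73.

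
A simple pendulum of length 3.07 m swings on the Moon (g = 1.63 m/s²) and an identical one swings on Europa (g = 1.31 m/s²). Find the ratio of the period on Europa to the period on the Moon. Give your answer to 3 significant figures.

T ∝ 1/√g, so T₂/T₁ = √(g₁/g₂) = √(1.63/1.31) = 1.12.

1.12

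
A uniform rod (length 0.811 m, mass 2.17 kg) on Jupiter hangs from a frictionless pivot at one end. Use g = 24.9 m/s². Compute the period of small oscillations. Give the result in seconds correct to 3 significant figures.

For a physical pendulum T = 2π√(I/(mgd)), with d = 0.4055 m from pivot to centre of mass.
I_cm = mL²/12 = 2.17 × 0.811²/12 = 0.1189 kg·m²; I = I_cm + md² = 0.1189 + 2.17 × 0.4055² = 0.4758 kg·m².
T = 2π√(0.4758/(2.17 × 24.9 × 0.4055)) = 0.926 s.

0.926 s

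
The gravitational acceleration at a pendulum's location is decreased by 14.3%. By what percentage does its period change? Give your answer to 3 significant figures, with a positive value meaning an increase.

8.02%

T ∝ 1/√g, so T'/T = 1/√(0.8570) = 1.080.
Percentage change in T = (1.080 − 1) × 100% = 8.02%.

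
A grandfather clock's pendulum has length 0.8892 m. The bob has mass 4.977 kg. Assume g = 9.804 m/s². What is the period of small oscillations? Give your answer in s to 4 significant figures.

1.892 s

T = 2π√(L/g) = 2π√(0.8892/9.804) = 2π × 0.30116 = 1.892 s.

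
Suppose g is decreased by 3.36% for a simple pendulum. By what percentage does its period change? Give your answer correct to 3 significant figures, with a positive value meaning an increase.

T ∝ 1/√g, so T'/T = 1/√(0.9664) = 1.017.
Percentage change in T = (1.017 − 1) × 100% = 1.72%.

1.72%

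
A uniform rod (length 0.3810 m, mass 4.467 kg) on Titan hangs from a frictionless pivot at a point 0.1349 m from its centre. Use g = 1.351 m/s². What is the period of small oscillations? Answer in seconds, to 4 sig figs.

For a physical pendulum T = 2π√(I/(mgd)), with d = 0.13490 m from pivot to centre of mass.
I_cm = mL²/12 = 4.467 × 0.3810²/12 = 0.054036 kg·m²; I = I_cm + md² = 0.054036 + 4.467 × 0.13490² = 0.13533 kg·m².
T = 2π√(0.13533/(4.467 × 1.351 × 0.13490)) = 2.562 s.

2.562 s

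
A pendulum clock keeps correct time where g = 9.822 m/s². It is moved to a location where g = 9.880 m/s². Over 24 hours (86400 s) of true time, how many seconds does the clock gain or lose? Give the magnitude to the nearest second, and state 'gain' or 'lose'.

The clock's period scales as T ∝ 1/√g, so T'/T = √(9.822/9.880) = 0.997060.
In 86400 s of true time the clock registers 86400/0.997060 = 86654.7 s, so it gains 255 s.

gain 255 s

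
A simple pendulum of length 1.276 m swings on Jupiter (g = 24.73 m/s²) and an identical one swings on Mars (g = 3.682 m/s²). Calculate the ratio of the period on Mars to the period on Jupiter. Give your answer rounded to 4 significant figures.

T ∝ 1/√g, so T₂/T₁ = √(g₁/g₂) = √(24.73/3.682) = 2.592.

2.592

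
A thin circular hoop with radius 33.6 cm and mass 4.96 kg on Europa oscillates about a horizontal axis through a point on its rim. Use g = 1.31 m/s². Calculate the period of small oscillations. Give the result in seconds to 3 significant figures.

I_cm = mr² = 0.5600 kg·m². The pivot is at distance d = 0.336 m from the centre of mass.
By the parallel-axis theorem, I = I_cm + md² = 0.5600 + 0.5600 = 1.120 kg·m².
T = 2π√(I/(mgd)) = 2π√(1.120/(4.96 × 1.31 × 0.336)) = 4.50 s.

4.50 s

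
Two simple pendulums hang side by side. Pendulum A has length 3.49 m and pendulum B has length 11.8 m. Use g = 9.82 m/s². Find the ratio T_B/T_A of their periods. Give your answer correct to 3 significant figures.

1.84

T ∝ √L, so T_B/T_A = √(L_B/L_A) = √(11.8/3.49) = 1.84.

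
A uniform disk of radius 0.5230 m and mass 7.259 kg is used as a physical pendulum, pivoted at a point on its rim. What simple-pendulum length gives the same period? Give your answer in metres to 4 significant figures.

The equivalent simple-pendulum length is L_eq = I/(md), where I is about the pivot and d = 0.52300 m.
I_cm = ½mR² = 0.99277 kg·m², so I = I_cm + md² = 0.99277 + 1.9855 = 2.9783 kg·m².
L_eq = 2.9783/(7.259 × 0.52300) = 0.7845 m.

0.7845 m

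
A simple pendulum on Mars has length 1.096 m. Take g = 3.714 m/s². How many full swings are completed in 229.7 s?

67

T = 2π√(L/g) = 2π√(1.096/3.714) = 3.4132 s.
Number of complete oscillations = ⌊229.7/3.4132⌋ = ⌊67.297⌋ = 67.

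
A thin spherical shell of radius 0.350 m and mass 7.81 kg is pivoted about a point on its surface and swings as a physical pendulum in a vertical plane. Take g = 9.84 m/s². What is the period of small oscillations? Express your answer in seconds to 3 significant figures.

I_cm = (2/3)mr² = 0.6378 kg·m². The pivot is at distance d = 0.350 m from the centre of mass.
By the parallel-axis theorem, I = I_cm + md² = 0.6378 + 0.9567 = 1.595 kg·m².
T = 2π√(I/(mgd)) = 2π√(1.595/(7.81 × 9.84 × 0.350)) = 1.53 s.

1.53 s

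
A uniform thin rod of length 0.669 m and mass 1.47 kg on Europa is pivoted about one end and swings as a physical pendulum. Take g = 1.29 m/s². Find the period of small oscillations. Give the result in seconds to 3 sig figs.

For a physical pendulum T = 2π√(I/(mgd)), with d = 0.3345 m from pivot to centre of mass.
I_cm = mL²/12 = 1.47 × 0.669²/12 = 0.05483 kg·m²; I = I_cm + md² = 0.05483 + 1.47 × 0.3345² = 0.2193 kg·m².
T = 2π√(0.2193/(1.47 × 1.29 × 0.3345)) = 3.69 s.

3.69 s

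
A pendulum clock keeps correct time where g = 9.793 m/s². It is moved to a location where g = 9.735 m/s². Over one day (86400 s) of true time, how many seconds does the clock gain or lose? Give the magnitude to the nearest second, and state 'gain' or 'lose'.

The clock's period scales as T ∝ 1/√g, so T'/T = √(9.793/9.735) = 1.00297.
In 86400 s of true time the clock registers 86400/1.00297 = 86143.8 s, so it loses 256 s.

lose 256 s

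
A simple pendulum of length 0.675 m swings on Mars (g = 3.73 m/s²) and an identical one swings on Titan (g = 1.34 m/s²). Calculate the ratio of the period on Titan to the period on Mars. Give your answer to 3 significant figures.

1.67

T ∝ 1/√g, so T₂/T₁ = √(g₁/g₂) = √(3.73/1.34) = 1.67.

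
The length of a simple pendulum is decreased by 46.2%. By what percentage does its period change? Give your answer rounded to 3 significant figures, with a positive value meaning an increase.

T ∝ √L, so T'/T = √(0.5380) = 0.7335.
Percentage change in T = (0.7335 − 1) × 100% = -26.7%.

-26.7%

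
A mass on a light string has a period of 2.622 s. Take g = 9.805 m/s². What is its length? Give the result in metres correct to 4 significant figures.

1.707 m

From T = 2π√(L/g), L = gT²/(4π²) = 9.805 × 2.6220²/(4π²) = 1.707 m.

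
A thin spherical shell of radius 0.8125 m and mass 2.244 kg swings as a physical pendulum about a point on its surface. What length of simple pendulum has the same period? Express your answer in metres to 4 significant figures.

The equivalent simple-pendulum length is L_eq = I/(md), where I is about the pivot and d = 0.81250 m.
I_cm = (2/3)mR² = 0.98759 kg·m², so I = I_cm + md² = 0.98759 + 1.4814 = 2.4690 kg·m².
L_eq = 2.4690/(2.244 × 0.81250) = 1.354 m.

1.354 m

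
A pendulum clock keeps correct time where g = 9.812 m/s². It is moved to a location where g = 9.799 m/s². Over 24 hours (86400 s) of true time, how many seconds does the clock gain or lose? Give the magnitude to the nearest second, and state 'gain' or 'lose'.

The clock's period scales as T ∝ 1/√g, so T'/T = √(9.812/9.799) = 1.00066.
In 86400 s of true time the clock registers 86400/1.00066 = 86342.7 s, so it loses 57 s.

lose 57 s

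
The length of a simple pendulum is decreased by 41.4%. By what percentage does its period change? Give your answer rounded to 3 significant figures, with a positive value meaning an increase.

T ∝ √L, so T'/T = √(0.5860) = 0.7655.
Percentage change in T = (0.7655 − 1) × 100% = -23.4%.

-23.4%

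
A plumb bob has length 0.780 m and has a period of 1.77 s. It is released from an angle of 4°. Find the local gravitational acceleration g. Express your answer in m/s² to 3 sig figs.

From T = 2π√(L/g), g = 4π²L/T² = 4π² × 0.780/1.770² = 9.83 m/s².

9.83 m/s²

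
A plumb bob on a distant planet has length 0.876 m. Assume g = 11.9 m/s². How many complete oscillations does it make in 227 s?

133

T = 2π√(L/g) = 2π√(0.876/11.9) = 1.705 s.
Number of complete oscillations = ⌊227/1.705⌋ = ⌊133.2⌋ = 133.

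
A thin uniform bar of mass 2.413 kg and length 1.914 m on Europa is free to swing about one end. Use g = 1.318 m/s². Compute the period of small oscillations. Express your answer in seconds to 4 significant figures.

6.182 s

For a physical pendulum T = 2π√(I/(mgd)), with d = 0.95700 m from pivot to centre of mass.
I_cm = mL²/12 = 2.413 × 1.914²/12 = 0.73665 kg·m²; I = I_cm + md² = 0.73665 + 2.413 × 0.95700² = 2.9466 kg·m².
T = 2π√(2.9466/(2.413 × 1.318 × 0.95700)) = 6.182 s.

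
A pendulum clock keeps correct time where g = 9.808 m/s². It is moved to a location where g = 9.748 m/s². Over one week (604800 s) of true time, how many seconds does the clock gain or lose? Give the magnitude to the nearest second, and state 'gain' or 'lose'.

The clock's period scales as T ∝ 1/√g, so T'/T = √(9.808/9.748) = 1.00307.
In 604800 s of true time the clock registers 604800/1.00307 = 602947.2 s, so it loses 1853 s.

lose 1853 s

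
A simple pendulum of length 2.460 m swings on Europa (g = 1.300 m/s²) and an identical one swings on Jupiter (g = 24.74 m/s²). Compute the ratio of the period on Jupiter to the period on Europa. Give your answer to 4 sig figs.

0.2292

T ∝ 1/√g, so T₂/T₁ = √(g₁/g₂) = √(1.300/24.74) = 0.2292.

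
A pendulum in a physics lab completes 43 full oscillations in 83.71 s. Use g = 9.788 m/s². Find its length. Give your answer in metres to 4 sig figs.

0.9396 m

T = 83.71/43 = 1.9467 s.
From T = 2π√(L/g), L = gT²/(4π²) = 9.788 × 1.9467²/(4π²) = 0.9396 m.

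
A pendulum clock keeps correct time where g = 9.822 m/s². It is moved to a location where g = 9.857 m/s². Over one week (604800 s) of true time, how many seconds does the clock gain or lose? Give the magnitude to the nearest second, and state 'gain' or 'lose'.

The clock's period scales as T ∝ 1/√g, so T'/T = √(9.822/9.857) = 0.998223.
In 604800 s of true time the clock registers 604800/0.998223 = 605876.6 s, so it gains 1077 s.

gain 1077 s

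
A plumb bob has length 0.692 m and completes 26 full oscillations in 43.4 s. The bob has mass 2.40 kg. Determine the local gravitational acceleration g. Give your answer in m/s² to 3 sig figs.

9.80 m/s²

T = 43.4/26 = 1.669 s.
From T = 2π√(L/g), g = 4π²L/T² = 4π² × 0.692/1.669² = 9.80 m/s².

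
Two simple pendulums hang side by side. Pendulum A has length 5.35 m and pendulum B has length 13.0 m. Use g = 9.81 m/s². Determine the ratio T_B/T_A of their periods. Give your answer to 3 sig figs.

T ∝ √L, so T_B/T_A = √(L_B/L_A) = √(13.0/5.35) = 1.56.

1.56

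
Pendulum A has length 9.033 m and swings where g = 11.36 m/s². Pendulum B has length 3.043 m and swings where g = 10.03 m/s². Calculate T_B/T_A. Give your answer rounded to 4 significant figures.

0.6177

T = 2π√(L/g), so T_B/T_A = √((L_B/g_B)/(L_A/g_A)) = √((3.043/10.03)/(9.033/11.36)) = 0.6177.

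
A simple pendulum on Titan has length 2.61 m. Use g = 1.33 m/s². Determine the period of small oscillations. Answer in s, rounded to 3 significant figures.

T = 2π√(L/g) = 2π√(2.61/1.33) = 2π × 1.401 = 8.80 s.

8.80 s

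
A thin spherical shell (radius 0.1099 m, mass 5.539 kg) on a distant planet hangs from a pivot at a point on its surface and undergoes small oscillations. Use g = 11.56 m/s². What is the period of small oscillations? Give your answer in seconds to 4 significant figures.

I_cm = (2/3)mr² = 0.044600 kg·m². The pivot is at distance d = 0.1099 m from the centre of mass.
By the parallel-axis theorem, I = I_cm + md² = 0.044600 + 0.066900 = 0.11150 kg·m².
T = 2π√(I/(mgd)) = 2π√(0.11150/(5.539 × 11.56 × 0.1099)) = 0.7909 s.

0.7909 s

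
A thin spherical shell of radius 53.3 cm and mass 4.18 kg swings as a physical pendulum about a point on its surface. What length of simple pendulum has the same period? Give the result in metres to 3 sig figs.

0.888 m

The equivalent simple-pendulum length is L_eq = I/(md), where I is about the pivot and d = 0.5330 m.
I_cm = (2/3)mR² = 0.7917 kg·m², so I = I_cm + md² = 0.7917 + 1.187 = 1.979 kg·m².
L_eq = 1.979/(4.18 × 0.5330) = 0.888 m.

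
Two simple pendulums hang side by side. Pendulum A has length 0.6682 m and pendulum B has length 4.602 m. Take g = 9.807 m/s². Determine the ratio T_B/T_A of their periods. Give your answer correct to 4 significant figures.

2.624

T ∝ √L, so T_B/T_A = √(L_B/L_A) = √(4.602/0.6682) = 2.624.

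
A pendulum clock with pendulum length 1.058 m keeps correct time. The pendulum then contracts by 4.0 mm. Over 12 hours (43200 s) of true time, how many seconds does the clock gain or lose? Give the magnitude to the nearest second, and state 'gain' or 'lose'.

gain 82 s

T ∝ √L, so T'/T = √(1.05400/1.058) = 0.998108.
In 43200 s of true time the clock registers 43200/0.998108 = 43281.9 s, so it gains 82 s.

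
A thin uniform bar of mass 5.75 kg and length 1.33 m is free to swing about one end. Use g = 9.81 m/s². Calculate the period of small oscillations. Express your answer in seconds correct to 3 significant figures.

For a physical pendulum T = 2π√(I/(mgd)), with d = 0.6650 m from pivot to centre of mass.
I_cm = mL²/12 = 5.75 × 1.33²/12 = 0.8476 kg·m²; I = I_cm + md² = 0.8476 + 5.75 × 0.6650² = 3.390 kg·m².
T = 2π√(3.390/(5.75 × 9.81 × 0.6650)) = 1.89 s.

1.89 s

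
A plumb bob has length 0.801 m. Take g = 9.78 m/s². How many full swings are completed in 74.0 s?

41

T = 2π√(L/g) = 2π√(0.801/9.78) = 1.798 s.
Number of complete oscillations = ⌊74.0/1.798⌋ = ⌊41.15⌋ = 41.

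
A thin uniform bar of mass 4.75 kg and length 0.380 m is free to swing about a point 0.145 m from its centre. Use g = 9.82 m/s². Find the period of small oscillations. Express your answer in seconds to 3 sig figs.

For a physical pendulum T = 2π√(I/(mgd)), with d = 0.1450 m from pivot to centre of mass.
I_cm = mL²/12 = 4.75 × 0.380²/12 = 0.05716 kg·m²; I = I_cm + md² = 0.05716 + 4.75 × 0.1450² = 0.1570 kg·m².
T = 2π√(0.1570/(4.75 × 9.82 × 0.1450)) = 0.957 s.

0.957 s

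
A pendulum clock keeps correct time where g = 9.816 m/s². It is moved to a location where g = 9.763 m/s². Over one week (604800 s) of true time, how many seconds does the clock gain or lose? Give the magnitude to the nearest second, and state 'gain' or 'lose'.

lose 1635 s

The clock's period scales as T ∝ 1/√g, so T'/T = √(9.816/9.763) = 1.00271.
In 604800 s of true time the clock registers 604800/1.00271 = 603165.0 s, so it loses 1635 s.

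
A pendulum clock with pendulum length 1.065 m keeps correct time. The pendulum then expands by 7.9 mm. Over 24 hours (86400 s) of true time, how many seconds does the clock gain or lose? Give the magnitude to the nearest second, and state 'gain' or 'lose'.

lose 319 s

T ∝ √L, so T'/T = √(1.07290/1.065) = 1.00370.
In 86400 s of true time the clock registers 86400/1.00370 = 86081.3 s, so it loses 319 s.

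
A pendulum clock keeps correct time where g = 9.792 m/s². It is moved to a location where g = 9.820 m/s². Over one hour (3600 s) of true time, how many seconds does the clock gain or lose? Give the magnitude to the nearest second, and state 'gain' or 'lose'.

The clock's period scales as T ∝ 1/√g, so T'/T = √(9.792/9.820) = 0.998573.
In 3600 s of true time the clock registers 3600/0.998573 = 3605.1 s, so it gains 5 s.

gain 5 s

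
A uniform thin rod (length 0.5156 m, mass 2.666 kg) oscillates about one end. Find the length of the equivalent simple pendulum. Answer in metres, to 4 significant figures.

The equivalent simple-pendulum length is L_eq = I/(md), where I is about the pivot and d = 0.25780 m.
I_cm = (1/12)mL² = 0.059062 kg·m², so I = I_cm + md² = 0.059062 + 0.17718 = 0.23625 kg·m².
L_eq = 0.23625/(2.666 × 0.25780) = 0.3437 m.

0.3437 m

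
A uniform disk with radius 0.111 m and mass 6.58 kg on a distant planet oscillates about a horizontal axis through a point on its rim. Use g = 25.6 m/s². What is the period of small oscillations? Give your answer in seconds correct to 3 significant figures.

0.507 s

I_cm = ½mr² = 0.04054 kg·m². The pivot is at distance d = 0.111 m from the centre of mass.
By the parallel-axis theorem, I = I_cm + md² = 0.04054 + 0.08107 = 0.1216 kg·m².
T = 2π√(I/(mgd)) = 2π√(0.1216/(6.58 × 25.6 × 0.111)) = 0.507 s.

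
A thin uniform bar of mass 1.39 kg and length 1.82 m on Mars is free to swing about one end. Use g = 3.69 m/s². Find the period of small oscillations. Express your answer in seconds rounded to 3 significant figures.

3.60 s

For a physical pendulum T = 2π√(I/(mgd)), with d = 0.9100 m from pivot to centre of mass.
I_cm = mL²/12 = 1.39 × 1.82²/12 = 0.3837 kg·m²; I = I_cm + md² = 0.3837 + 1.39 × 0.9100² = 1.535 kg·m².
T = 2π√(1.535/(1.39 × 3.69 × 0.9100)) = 3.60 s.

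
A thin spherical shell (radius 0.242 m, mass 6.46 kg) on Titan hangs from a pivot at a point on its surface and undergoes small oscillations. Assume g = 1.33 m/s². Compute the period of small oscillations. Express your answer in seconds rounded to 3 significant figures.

3.46 s

I_cm = (2/3)mr² = 0.2522 kg·m². The pivot is at distance d = 0.242 m from the centre of mass.
By the parallel-axis theorem, I = I_cm + md² = 0.2522 + 0.3783 = 0.6305 kg·m².
T = 2π√(I/(mgd)) = 2π√(0.6305/(6.46 × 1.33 × 0.242)) = 3.46 s.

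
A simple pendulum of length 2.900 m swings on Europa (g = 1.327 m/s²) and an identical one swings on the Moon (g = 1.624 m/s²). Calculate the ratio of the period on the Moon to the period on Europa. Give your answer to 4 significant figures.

T ∝ 1/√g, so T₂/T₁ = √(g₁/g₂) = √(1.327/1.624) = 0.9039.

0.9039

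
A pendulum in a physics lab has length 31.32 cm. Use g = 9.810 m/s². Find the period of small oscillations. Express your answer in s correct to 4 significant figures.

T = 2π√(L/g) = 2π√(0.3132/9.810) = 2π × 0.17868 = 1.123 s.

1.123 s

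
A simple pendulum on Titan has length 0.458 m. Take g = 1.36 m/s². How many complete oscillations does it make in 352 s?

T = 2π√(L/g) = 2π√(0.458/1.36) = 3.646 s.
Number of complete oscillations = ⌊352/3.646⌋ = ⌊96.54⌋ = 96.

96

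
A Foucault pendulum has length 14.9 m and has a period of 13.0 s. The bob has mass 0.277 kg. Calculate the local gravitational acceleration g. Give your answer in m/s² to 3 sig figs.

3.48 m/s²

From T = 2π√(L/g), g = 4π²L/T² = 4π² × 14.9/13.00² = 3.48 m/s².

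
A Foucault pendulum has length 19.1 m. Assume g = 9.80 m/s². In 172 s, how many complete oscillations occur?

19

T = 2π√(L/g) = 2π√(19.1/9.80) = 8.772 s.
Number of complete oscillations = ⌊172/8.772⌋ = ⌊19.61⌋ = 19.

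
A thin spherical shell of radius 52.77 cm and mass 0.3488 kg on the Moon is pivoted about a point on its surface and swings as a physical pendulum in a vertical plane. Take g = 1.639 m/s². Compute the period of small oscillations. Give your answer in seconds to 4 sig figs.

4.603 s

I_cm = (2/3)mr² = 0.064753 kg·m². The pivot is at distance d = 0.5277 m from the centre of mass.
By the parallel-axis theorem, I = I_cm + md² = 0.064753 + 0.097129 = 0.16188 kg·m².
T = 2π√(I/(mgd)) = 2π√(0.16188/(0.3488 × 1.639 × 0.5277)) = 4.603 s.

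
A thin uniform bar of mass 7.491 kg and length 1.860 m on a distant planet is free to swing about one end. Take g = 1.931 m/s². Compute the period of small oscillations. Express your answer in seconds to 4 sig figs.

For a physical pendulum T = 2π√(I/(mgd)), with d = 0.93000 m from pivot to centre of mass.
I_cm = mL²/12 = 7.491 × 1.860²/12 = 2.1597 kg·m²; I = I_cm + md² = 2.1597 + 7.491 × 0.93000² = 8.6386 kg·m².
T = 2π√(8.6386/(7.491 × 1.931 × 0.93000)) = 5.035 s.

5.035 s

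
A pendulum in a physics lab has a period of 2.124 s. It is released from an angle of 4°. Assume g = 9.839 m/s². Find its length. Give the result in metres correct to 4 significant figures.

1.124 m

From T = 2π√(L/g), L = gT²/(4π²) = 9.839 × 2.1240²/(4π²) = 1.124 m.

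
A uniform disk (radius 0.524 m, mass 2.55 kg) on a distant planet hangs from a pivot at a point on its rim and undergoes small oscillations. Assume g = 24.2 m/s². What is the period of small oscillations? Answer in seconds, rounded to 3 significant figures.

I_cm = ½mr² = 0.3501 kg·m². The pivot is at distance d = 0.524 m from the centre of mass.
By the parallel-axis theorem, I = I_cm + md² = 0.3501 + 0.7002 = 1.050 kg·m².
T = 2π√(I/(mgd)) = 2π√(1.050/(2.55 × 24.2 × 0.524)) = 1.13 s.

1.13 s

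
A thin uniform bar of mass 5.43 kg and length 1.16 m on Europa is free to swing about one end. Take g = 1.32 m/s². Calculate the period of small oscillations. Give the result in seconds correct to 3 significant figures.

For a physical pendulum T = 2π√(I/(mgd)), with d = 0.5800 m from pivot to centre of mass.
I_cm = mL²/12 = 5.43 × 1.16²/12 = 0.6089 kg·m²; I = I_cm + md² = 0.6089 + 5.43 × 0.5800² = 2.436 kg·m².
T = 2π√(2.436/(5.43 × 1.32 × 0.5800)) = 4.81 s.

4.81 s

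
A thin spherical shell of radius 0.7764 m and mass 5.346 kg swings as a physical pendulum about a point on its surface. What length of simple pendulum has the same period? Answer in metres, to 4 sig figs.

1.294 m

The equivalent simple-pendulum length is L_eq = I/(md), where I is about the pivot and d = 0.77640 m.
I_cm = (2/3)mR² = 2.1484 kg·m², so I = I_cm + md² = 2.1484 + 3.2226 = 5.3709 kg·m².
L_eq = 5.3709/(5.346 × 0.77640) = 1.294 m.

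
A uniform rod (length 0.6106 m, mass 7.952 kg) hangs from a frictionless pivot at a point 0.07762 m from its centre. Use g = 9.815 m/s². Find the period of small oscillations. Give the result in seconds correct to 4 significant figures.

For a physical pendulum T = 2π√(I/(mgd)), with d = 0.077620 m from pivot to centre of mass.
I_cm = mL²/12 = 7.952 × 0.6106²/12 = 0.24706 kg·m²; I = I_cm + md² = 0.24706 + 7.952 × 0.077620² = 0.29497 kg·m².
T = 2π√(0.29497/(7.952 × 9.815 × 0.077620)) = 1.386 s.

1.386 s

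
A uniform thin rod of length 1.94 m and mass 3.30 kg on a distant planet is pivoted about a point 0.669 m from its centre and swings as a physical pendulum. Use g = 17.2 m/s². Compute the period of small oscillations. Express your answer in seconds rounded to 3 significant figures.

For a physical pendulum T = 2π√(I/(mgd)), with d = 0.6690 m from pivot to centre of mass.
I_cm = mL²/12 = 3.30 × 1.94²/12 = 1.035 kg·m²; I = I_cm + md² = 1.035 + 3.30 × 0.6690² = 2.512 kg·m².
T = 2π√(2.512/(3.30 × 17.2 × 0.6690)) = 1.62 s.

1.62 s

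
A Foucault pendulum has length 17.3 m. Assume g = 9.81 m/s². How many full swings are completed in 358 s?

42

T = 2π√(L/g) = 2π√(17.3/9.81) = 8.344 s.
Number of complete oscillations = ⌊358/8.344⌋ = ⌊42.91⌋ = 42.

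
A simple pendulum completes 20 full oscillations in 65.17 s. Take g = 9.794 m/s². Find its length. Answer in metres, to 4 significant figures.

T = 65.17/20 = 3.2585 s.
From T = 2π√(L/g), L = gT²/(4π²) = 9.794 × 3.2585²/(4π²) = 2.634 m.

2.634 m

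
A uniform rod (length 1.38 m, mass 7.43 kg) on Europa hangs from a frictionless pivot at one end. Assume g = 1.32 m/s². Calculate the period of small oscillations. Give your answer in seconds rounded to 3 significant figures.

5.25 s

For a physical pendulum T = 2π√(I/(mgd)), with d = 0.6900 m from pivot to centre of mass.
I_cm = mL²/12 = 7.43 × 1.38²/12 = 1.179 kg·m²; I = I_cm + md² = 1.179 + 7.43 × 0.6900² = 4.717 kg·m².
T = 2π√(4.717/(7.43 × 1.32 × 0.6900)) = 5.25 s.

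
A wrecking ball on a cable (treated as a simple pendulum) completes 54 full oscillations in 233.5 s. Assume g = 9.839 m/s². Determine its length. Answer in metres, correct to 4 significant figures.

4.660 m

T = 233.5/54 = 4.3241 s.
From T = 2π√(L/g), L = gT²/(4π²) = 9.839 × 4.3241²/(4π²) = 4.660 m.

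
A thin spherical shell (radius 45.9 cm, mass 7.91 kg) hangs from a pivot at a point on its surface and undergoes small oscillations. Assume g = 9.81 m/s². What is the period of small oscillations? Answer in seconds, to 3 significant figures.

I_cm = (2/3)mr² = 1.111 kg·m². The pivot is at distance d = 0.459 m from the centre of mass.
By the parallel-axis theorem, I = I_cm + md² = 1.111 + 1.666 = 2.777 kg·m².
T = 2π√(I/(mgd)) = 2π√(2.777/(7.91 × 9.81 × 0.459)) = 1.75 s.

1.75 s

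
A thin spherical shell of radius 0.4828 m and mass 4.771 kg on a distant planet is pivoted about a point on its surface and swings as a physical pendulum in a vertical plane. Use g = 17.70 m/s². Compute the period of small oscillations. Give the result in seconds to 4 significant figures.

1.340 s

I_cm = (2/3)mr² = 0.74140 kg·m². The pivot is at distance d = 0.4828 m from the centre of mass.
By the parallel-axis theorem, I = I_cm + md² = 0.74140 + 1.1121 = 1.8535 kg·m².
T = 2π√(I/(mgd)) = 2π√(1.8535/(4.771 × 17.70 × 0.4828)) = 1.340 s.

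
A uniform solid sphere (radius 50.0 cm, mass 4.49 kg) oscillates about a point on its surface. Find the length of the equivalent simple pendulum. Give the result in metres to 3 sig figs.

0.700 m

The equivalent simple-pendulum length is L_eq = I/(md), where I is about the pivot and d = 0.5000 m.
I_cm = (2/5)mR² = 0.4490 kg·m², so I = I_cm + md² = 0.4490 + 1.123 = 1.572 kg·m².
L_eq = 1.572/(4.49 × 0.5000) = 0.700 m.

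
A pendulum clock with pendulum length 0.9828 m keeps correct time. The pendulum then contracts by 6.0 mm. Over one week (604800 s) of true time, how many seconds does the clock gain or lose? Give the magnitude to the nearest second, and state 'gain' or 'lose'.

gain 1855 s

T ∝ √L, so T'/T = √(0.97680/0.9828) = 0.996943.
In 604800 s of true time the clock registers 604800/0.996943 = 606654.7 s, so it gains 1855 s.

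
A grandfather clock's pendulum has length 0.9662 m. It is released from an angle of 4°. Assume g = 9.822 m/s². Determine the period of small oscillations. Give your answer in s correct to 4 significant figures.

1.971 s

T = 2π√(L/g) = 2π√(0.9662/9.822) = 2π × 0.31364 = 1.971 s.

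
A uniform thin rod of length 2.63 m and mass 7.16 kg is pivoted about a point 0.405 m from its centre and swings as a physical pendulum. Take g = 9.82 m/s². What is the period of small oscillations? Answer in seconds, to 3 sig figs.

For a physical pendulum T = 2π√(I/(mgd)), with d = 0.4050 m from pivot to centre of mass.
I_cm = mL²/12 = 7.16 × 2.63²/12 = 4.127 kg·m²; I = I_cm + md² = 4.127 + 7.16 × 0.4050² = 5.302 kg·m².
T = 2π√(5.302/(7.16 × 9.82 × 0.4050)) = 2.71 s.

2.71 s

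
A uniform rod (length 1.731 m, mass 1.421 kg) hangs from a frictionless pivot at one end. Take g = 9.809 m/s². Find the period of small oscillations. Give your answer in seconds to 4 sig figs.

2.155 s

For a physical pendulum T = 2π√(I/(mgd)), with d = 0.86550 m from pivot to centre of mass.
I_cm = mL²/12 = 1.421 × 1.731²/12 = 0.35482 kg·m²; I = I_cm + md² = 0.35482 + 1.421 × 0.86550² = 1.4193 kg·m².
T = 2π√(1.4193/(1.421 × 9.809 × 0.86550)) = 2.155 s.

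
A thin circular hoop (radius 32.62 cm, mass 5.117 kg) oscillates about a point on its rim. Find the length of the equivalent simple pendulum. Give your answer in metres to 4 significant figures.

The equivalent simple-pendulum length is L_eq = I/(md), where I is about the pivot and d = 0.32620 m.
I_cm = mR² = 0.54448 kg·m², so I = I_cm + md² = 0.54448 + 0.54448 = 1.0890 kg·m².
L_eq = 1.0890/(5.117 × 0.32620) = 0.6524 m.

0.6524 m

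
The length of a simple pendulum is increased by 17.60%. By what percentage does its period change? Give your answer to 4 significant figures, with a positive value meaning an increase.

T ∝ √L, so T'/T = √(1.1760) = 1.0844.
Percentage change in T = (1.0844 − 1) × 100% = 8.444%.

8.444%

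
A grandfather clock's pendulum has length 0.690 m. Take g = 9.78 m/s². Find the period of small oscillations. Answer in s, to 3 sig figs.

1.67 s

T = 2π√(L/g) = 2π√(0.690/9.78) = 2π × 0.2656 = 1.67 s.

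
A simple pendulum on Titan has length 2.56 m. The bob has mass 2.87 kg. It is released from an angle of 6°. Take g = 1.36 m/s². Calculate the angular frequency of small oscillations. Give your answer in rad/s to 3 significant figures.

0.729 rad/s

ω = √(g/L) = √(1.36/2.56) = 0.729 rad/s.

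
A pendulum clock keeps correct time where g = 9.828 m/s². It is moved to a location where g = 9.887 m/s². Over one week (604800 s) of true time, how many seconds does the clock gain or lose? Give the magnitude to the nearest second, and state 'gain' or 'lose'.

gain 1813 s

The clock's period scales as T ∝ 1/√g, so T'/T = √(9.828/9.887) = 0.997012.
In 604800 s of true time the clock registers 604800/0.997012 = 606612.7 s, so it gains 1813 s.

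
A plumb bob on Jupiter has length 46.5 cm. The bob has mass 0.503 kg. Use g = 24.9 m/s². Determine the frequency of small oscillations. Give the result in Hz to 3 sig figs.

1.16 Hz

T = 2π√(L/g) = 2π√(0.465/24.9) = 0.8586 s, so f = 1/T = 1.16 Hz.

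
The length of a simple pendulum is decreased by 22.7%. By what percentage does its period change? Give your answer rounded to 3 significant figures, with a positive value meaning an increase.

T ∝ √L, so T'/T = √(0.7730) = 0.8792.
Percentage change in T = (0.8792 − 1) × 100% = -12.1%.

-12.1%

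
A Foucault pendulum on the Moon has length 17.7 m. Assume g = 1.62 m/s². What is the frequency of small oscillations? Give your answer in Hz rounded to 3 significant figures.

T = 2π√(L/g) = 2π√(17.7/1.62) = 20.77 s, so f = 1/T = 0.0481 Hz.

0.0481 Hz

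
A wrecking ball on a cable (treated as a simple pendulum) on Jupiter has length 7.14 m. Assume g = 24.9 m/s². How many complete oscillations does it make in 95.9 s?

T = 2π√(L/g) = 2π√(7.14/24.9) = 3.365 s.
Number of complete oscillations = ⌊95.9/3.365⌋ = ⌊28.50⌋ = 28.

28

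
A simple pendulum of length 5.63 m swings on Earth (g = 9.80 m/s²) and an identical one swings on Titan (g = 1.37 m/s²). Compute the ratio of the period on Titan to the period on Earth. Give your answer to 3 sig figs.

T ∝ 1/√g, so T₂/T₁ = √(g₁/g₂) = √(9.80/1.37) = 2.67.

2.67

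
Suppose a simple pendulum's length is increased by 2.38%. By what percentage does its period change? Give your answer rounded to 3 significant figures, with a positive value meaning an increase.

T ∝ √L, so T'/T = √(1.024) = 1.012.
Percentage change in T = (1.012 − 1) × 100% = 1.18%.

1.18%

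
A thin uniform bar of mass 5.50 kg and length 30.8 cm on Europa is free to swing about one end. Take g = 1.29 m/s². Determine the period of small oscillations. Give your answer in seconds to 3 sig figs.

2.51 s

For a physical pendulum T = 2π√(I/(mgd)), with d = 0.1540 m from pivot to centre of mass.
I_cm = mL²/12 = 5.50 × 0.308²/12 = 0.04348 kg·m²; I = I_cm + md² = 0.04348 + 5.50 × 0.1540² = 0.1739 kg·m².
T = 2π√(0.1739/(5.50 × 1.29 × 0.1540)) = 2.51 s.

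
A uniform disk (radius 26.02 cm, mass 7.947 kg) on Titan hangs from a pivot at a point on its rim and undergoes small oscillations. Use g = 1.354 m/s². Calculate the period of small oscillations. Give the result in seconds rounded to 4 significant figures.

I_cm = ½mr² = 0.26902 kg·m². The pivot is at distance d = 0.2602 m from the centre of mass.
By the parallel-axis theorem, I = I_cm + md² = 0.26902 + 0.53804 = 0.80707 kg·m².
T = 2π√(I/(mgd)) = 2π√(0.80707/(7.947 × 1.354 × 0.2602)) = 3.373 s.

3.373 s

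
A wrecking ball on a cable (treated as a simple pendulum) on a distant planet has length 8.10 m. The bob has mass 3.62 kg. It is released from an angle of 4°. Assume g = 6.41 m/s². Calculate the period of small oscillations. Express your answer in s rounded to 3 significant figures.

7.06 s

T = 2π√(L/g) = 2π√(8.10/6.41) = 2π × 1.124 = 7.06 s.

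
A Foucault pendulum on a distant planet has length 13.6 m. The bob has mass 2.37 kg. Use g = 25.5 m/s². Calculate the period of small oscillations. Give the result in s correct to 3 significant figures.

4.59 s

T = 2π√(L/g) = 2π√(13.6/25.5) = 2π × 0.7303 = 4.59 s.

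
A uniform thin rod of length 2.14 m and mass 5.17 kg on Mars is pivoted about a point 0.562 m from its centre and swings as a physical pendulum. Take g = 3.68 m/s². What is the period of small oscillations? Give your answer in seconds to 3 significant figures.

3.65 s

For a physical pendulum T = 2π√(I/(mgd)), with d = 0.5620 m from pivot to centre of mass.
I_cm = mL²/12 = 5.17 × 2.14²/12 = 1.973 kg·m²; I = I_cm + md² = 1.973 + 5.17 × 0.5620² = 3.606 kg·m².
T = 2π√(3.606/(5.17 × 3.68 × 0.5620)) = 3.65 s.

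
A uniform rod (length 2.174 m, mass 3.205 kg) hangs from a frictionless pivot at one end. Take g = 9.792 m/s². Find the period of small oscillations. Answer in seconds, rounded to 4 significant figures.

2.417 s

For a physical pendulum T = 2π√(I/(mgd)), with d = 1.0870 m from pivot to centre of mass.
I_cm = mL²/12 = 3.205 × 2.174²/12 = 1.2623 kg·m²; I = I_cm + md² = 1.2623 + 3.205 × 1.0870² = 5.0492 kg·m².
T = 2π√(5.0492/(3.205 × 9.792 × 1.0870)) = 2.417 s.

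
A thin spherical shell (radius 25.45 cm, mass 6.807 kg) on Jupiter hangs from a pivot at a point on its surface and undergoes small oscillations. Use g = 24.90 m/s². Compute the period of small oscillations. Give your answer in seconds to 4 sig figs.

0.8201 s

I_cm = (2/3)mr² = 0.29393 kg·m². The pivot is at distance d = 0.2545 m from the centre of mass.
By the parallel-axis theorem, I = I_cm + md² = 0.29393 + 0.44089 = 0.73482 kg·m².
T = 2π√(I/(mgd)) = 2π√(0.73482/(6.807 × 24.90 × 0.2545)) = 0.8201 s.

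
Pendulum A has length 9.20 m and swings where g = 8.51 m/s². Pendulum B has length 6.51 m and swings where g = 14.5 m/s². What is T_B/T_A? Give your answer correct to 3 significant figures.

T = 2π√(L/g), so T_B/T_A = √((L_B/g_B)/(L_A/g_A)) = √((6.51/14.5)/(9.20/8.51)) = 0.644.

0.644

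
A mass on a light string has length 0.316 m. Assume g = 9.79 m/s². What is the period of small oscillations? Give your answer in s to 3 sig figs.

T = 2π√(L/g) = 2π√(0.316/9.79) = 2π × 0.1797 = 1.13 s.

1.13 s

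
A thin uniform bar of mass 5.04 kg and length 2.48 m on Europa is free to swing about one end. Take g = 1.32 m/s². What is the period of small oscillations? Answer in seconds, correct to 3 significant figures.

7.03 s

For a physical pendulum T = 2π√(I/(mgd)), with d = 1.240 m from pivot to centre of mass.
I_cm = mL²/12 = 5.04 × 2.48²/12 = 2.583 kg·m²; I = I_cm + md² = 2.583 + 5.04 × 1.240² = 10.33 kg·m².
T = 2π√(10.33/(5.04 × 1.32 × 1.240)) = 7.03 s.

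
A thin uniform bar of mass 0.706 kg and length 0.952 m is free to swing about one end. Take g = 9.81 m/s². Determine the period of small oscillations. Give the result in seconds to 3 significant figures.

For a physical pendulum T = 2π√(I/(mgd)), with d = 0.4760 m from pivot to centre of mass.
I_cm = mL²/12 = 0.706 × 0.952²/12 = 0.05332 kg·m²; I = I_cm + md² = 0.05332 + 0.706 × 0.4760² = 0.2133 kg·m².
T = 2π√(0.2133/(0.706 × 9.81 × 0.4760)) = 1.60 s.

1.60 s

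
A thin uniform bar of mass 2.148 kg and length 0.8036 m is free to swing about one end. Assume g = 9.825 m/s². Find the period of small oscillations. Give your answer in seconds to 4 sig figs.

For a physical pendulum T = 2π√(I/(mgd)), with d = 0.40180 m from pivot to centre of mass.
I_cm = mL²/12 = 2.148 × 0.8036²/12 = 0.11559 kg·m²; I = I_cm + md² = 0.11559 + 2.148 × 0.40180² = 0.46237 kg·m².
T = 2π√(0.46237/(2.148 × 9.825 × 0.40180)) = 1.467 s.

1.467 s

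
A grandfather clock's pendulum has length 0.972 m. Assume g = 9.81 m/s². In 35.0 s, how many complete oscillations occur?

T = 2π√(L/g) = 2π√(0.972/9.81) = 1.978 s.
Number of complete oscillations = ⌊35.0/1.978⌋ = ⌊17.70⌋ = 17.

17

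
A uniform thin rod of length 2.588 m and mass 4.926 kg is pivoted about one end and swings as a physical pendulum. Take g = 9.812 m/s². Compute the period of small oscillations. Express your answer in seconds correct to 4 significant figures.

2.635 s

For a physical pendulum T = 2π√(I/(mgd)), with d = 1.2940 m from pivot to centre of mass.
I_cm = mL²/12 = 4.926 × 2.588²/12 = 2.7494 kg·m²; I = I_cm + md² = 2.7494 + 4.926 × 1.2940² = 10.998 kg·m².
T = 2π√(10.998/(4.926 × 9.812 × 1.2940)) = 2.635 s.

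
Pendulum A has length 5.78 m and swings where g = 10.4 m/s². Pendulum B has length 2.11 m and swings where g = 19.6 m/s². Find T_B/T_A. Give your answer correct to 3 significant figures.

T = 2π√(L/g), so T_B/T_A = √((L_B/g_B)/(L_A/g_A)) = √((2.11/19.6)/(5.78/10.4)) = 0.440.

0.440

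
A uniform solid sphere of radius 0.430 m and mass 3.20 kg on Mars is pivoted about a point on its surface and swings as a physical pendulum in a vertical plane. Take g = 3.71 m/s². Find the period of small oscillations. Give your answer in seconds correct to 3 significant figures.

2.53 s

I_cm = (2/5)mr² = 0.2367 kg·m². The pivot is at distance d = 0.430 m from the centre of mass.
By the parallel-axis theorem, I = I_cm + md² = 0.2367 + 0.5917 = 0.8284 kg·m².
T = 2π√(I/(mgd)) = 2π√(0.8284/(3.20 × 3.71 × 0.430)) = 2.53 s.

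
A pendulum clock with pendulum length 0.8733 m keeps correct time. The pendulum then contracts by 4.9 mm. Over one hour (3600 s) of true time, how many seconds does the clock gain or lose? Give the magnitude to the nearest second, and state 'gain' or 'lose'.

gain 10 s

T ∝ √L, so T'/T = √(0.86840/0.8733) = 0.997191.
In 3600 s of true time the clock registers 3600/0.997191 = 3610.1 s, so it gains 10 s.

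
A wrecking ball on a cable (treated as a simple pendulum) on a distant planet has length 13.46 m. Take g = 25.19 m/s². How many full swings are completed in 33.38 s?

7

T = 2π√(L/g) = 2π√(13.46/25.19) = 4.5929 s.
Number of complete oscillations = ⌊33.38/4.5929⌋ = ⌊7.2677⌋ = 7.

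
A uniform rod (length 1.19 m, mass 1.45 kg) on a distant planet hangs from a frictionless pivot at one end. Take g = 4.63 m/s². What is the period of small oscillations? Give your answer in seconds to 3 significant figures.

2.60 s

For a physical pendulum T = 2π√(I/(mgd)), with d = 0.5950 m from pivot to centre of mass.
I_cm = mL²/12 = 1.45 × 1.19²/12 = 0.1711 kg·m²; I = I_cm + md² = 0.1711 + 1.45 × 0.5950² = 0.6844 kg·m².
T = 2π√(0.6844/(1.45 × 4.63 × 0.5950)) = 2.60 s.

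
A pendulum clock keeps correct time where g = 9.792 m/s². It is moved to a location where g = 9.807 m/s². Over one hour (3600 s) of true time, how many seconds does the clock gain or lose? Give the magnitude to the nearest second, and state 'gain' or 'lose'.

The clock's period scales as T ∝ 1/√g, so T'/T = √(9.792/9.807) = 0.999235.
In 3600 s of true time the clock registers 3600/0.999235 = 3602.8 s, so it gains 3 s.

gain 3 s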